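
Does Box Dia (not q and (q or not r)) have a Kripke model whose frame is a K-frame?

1. Box Dia (not q and (q or not r)), u

Yes, satisfiable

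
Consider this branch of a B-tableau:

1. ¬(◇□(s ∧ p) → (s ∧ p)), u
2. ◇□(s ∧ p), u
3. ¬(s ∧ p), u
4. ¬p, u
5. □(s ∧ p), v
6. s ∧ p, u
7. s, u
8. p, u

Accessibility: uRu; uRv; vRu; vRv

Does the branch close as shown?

Both p and ¬p appear at u.

Closed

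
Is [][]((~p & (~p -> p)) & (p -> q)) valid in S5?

Not valid

Tableau for the negation ~[][]((~p & (~p -> p)) & (p -> q)):
1. ~[][]((~p & (~p -> p)) & (p -> q)), 0
2. ~[]((~p & (~p -> p)) & (p -> q)), 1
3. ~((~p & (~p -> p)) & (p -> q)), 2
4. ~(p -> q), 2
5. p, 2
6. ~q, 2
Accessibility: 0R0, 0R1, 0R2, 1R0, 1R1, 1R2, 2R0, 2R1, 2R2
The negation has an open branch (countermodel exists).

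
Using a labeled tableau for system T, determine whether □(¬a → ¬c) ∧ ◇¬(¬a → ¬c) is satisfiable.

1. □(¬a → ¬c) ∧ ◇¬(¬a → ¬c), 0
2. □(¬a → ¬c), 0
3. ◇¬(¬a → ¬c), 0
4. ¬a → ¬c, 0
5. ¬c, 0
6. ¬(¬a → ¬c), 1
7. ¬a, 1
8. c, 1
9. ¬a → ¬c, 1
10. ¬c, 1
Accessibility: 0R0, 0R1, 1R1
Branch closes: c and ¬c both at 1.
All branches of the tableau close; one closing branch shown above.

Unsatisfiable (every branch closes)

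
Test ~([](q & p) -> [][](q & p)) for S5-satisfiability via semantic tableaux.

No, unsatisfiable

1. ~([](q & p) -> [][](q & p)), u
2. [](q & p), u
3. ~[][](q & p), u
4. q & p, u
5. q, u
6. p, u
7. ~[](q & p), v
8. q & p, v
9. q, v
10. p, v
11. ~(q & p), w
12. q & p, w
13. q, w
14. p, w
15. ~p, w
Accessibility: uRu, uRv, uRw, vRu, vRv, vRw, wRu, wRv, wRw
Branch closes: p and ~p both at w.
(One branch shown.) All branches close.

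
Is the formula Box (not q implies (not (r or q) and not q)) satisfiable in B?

Yes, satisfiable

1. Box (not q implies (not (r or q) and not q)), u
2. not q implies (not (r or q) and not q), u
3. not (r or q) and not q, u
4. not (r or q), u
5. not q, u
6. not r, u
Accessibility: uRu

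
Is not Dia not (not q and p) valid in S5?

Tableau for the negation Dia not (not q and p):
1. Dia not (not q and p), w0
2. not (not q and p), w1
3. not p, w1
Accessibility: w0Rw0, w0Rw1, w1Rw0, w1Rw1
The negation has an open branch (countermodel exists).

Not valid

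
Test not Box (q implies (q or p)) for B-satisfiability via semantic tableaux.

No, unsatisfiable

1. not Box (q implies (q or p)), w0
2. not (q implies (q or p)), w1   [neg-Box-rule on 1: fresh world w1, w0Rw1]
3. q, w1   [neg-implies-rule on 2]
4. not (q or p), w1   [neg-implies-rule on 2]
5. not q, w1   [neg-or-rule on 4]
6. not p, w1   [neg-or-rule on 4]
Accessibility: w0Rw0, w0Rw1, w1Rw0, w1Rw1
Branch closes: q and not q both at w1.
(One branch shown.) All branches close.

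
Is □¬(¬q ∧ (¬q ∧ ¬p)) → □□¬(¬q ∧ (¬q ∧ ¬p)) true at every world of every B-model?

Tableau for the negation ¬(□¬(¬q ∧ (¬q ∧ ¬p)) → □□¬(¬q ∧ (¬q ∧ ¬p))):
1. ¬(□¬(¬q ∧ (¬q ∧ ¬p)) → □□¬(¬q ∧ (¬q ∧ ¬p))), w0
2. □¬(¬q ∧ (¬q ∧ ¬p)), w0
3. ¬□□¬(¬q ∧ (¬q ∧ ¬p)), w0
4. ¬(¬q ∧ (¬q ∧ ¬p)), w0
5. ¬(¬q ∧ ¬p), w0
6. p, w0
7. ¬□¬(¬q ∧ (¬q ∧ ¬p)), w1
8. ¬(¬q ∧ (¬q ∧ ¬p)), w1
9. ¬(¬q ∧ ¬p), w1
10. p, w1
11. ¬q ∧ (¬q ∧ ¬p), w2
12. ¬q, w2
13. ¬q ∧ ¬p, w2
14. ¬p, w2
Accessibility: w0Rw0, w0Rw1, w1Rw0, w1Rw1, w1Rw2, w2Rw1, w2Rw2
The negation has an open branch (countermodel exists).

Not valid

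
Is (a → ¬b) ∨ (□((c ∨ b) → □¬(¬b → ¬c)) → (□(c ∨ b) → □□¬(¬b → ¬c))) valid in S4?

Valid

Tableau for the negation ¬((a → ¬b) ∨ (□((c ∨ b) → □¬(¬b → ¬c)) → (□(c ∨ b) → □□¬(¬b → ¬c)))):
1. ¬((a → ¬b) ∨ (□((c ∨ b) → □¬(¬b → ¬c)) → (□(c ∨ b) → □□¬(¬b → ¬c)))), u
2. ¬(a → ¬b), u
3. ¬(□((c ∨ b) → □¬(¬b → ¬c)) → (□(c ∨ b) → □□¬(¬b → ¬c))), u
4. a, u
5. b, u
6. □((c ∨ b) → □¬(¬b → ¬c)), u
7. ¬(□(c ∨ b) → □□¬(¬b → ¬c)), u
8. □(c ∨ b), u
9. ¬□□¬(¬b → ¬c), u
10. (c ∨ b) → □¬(¬b → ¬c), u
11. c ∨ b, u
12. □¬(¬b → ¬c), u
13. ¬(¬b → ¬c), u
14. ¬b, u
15. c, u
Accessibility: uRu
Branch closes: b and ¬b both at u.
Every branch of the negation's tableau closes; the branch above is one of them.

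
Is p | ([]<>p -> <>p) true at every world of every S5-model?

Valid

Tableau for the negation ~(p | ([]<>p -> <>p)):
1. ~(p | ([]<>p -> <>p)), 0
2. ~p, 0   [~|-rule on 1]
3. ~([]<>p -> <>p), 0   [~|-rule on 1]
4. []<>p, 0   [~->-rule on 3]
5. ~<>p, 0   [~->-rule on 3]
6. <>p, 0   [[]-rule on 4 via 0R0]
7. p, 1   [<>-rule on 6: fresh world 1, 0R1]
8. <>p, 1   [[]-rule on 4 via 0R1]
9. ~p, 1   [~<>-rule on 5 via 0R1]
Accessibility: 0R0, 0R1, 1R0, 1R1
Branch closes: p and ~p both at 1.
Every branch of the negation's tableau closes; the branch above is one of them.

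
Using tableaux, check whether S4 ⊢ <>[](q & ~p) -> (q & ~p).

Not valid

Tableau for the negation ~(<>[](q & ~p) -> (q & ~p)):
1. ~(<>[](q & ~p) -> (q & ~p)), u
2. <>[](q & ~p), u   [~->-rule on 1]
3. ~(q & ~p), u   [~->-rule on 1]
4. p, u   [~&-rule on 3 (branches; this branch)]
5. [](q & ~p), v   [<>-rule on 2: fresh world v, uRv]
6. q & ~p, v   [[]-rule on 5 via vRv]
7. q, v   [&-rule on 6]
8. ~p, v   [&-rule on 6]
Accessibility: uRu, uRv, vRv
The negation has an open branch (countermodel exists).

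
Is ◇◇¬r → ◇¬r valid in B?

Tableau for the negation ¬(◇◇¬r → ◇¬r):
1. ¬(◇◇¬r → ◇¬r), w0
2. ◇◇¬r, w0
3. ¬◇¬r, w0
4. r, w0
5. ◇¬r, w1
6. r, w1
7. ¬r, w2
Accessibility: w0Rw0, w0Rw1, w1Rw0, w1Rw1, w1Rw2, w2Rw1, w2Rw2
The negation has an open branch (countermodel exists).

No, not valid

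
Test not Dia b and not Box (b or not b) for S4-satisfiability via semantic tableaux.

1. not Dia b and not Box (b or not b), u
2. not Dia b, u
3. not Box (b or not b), u
4. not b, u
5. not (b or not b), v
6. not b, v
7. b, v
Accessibility: uRu, uRv, vRv
Branch closes: b and not b both at v.
Every branch closes; the branch above is one of them.

Unsatisfiable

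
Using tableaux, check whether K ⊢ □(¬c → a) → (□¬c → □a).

Yes, valid

Tableau for the negation ¬(□(¬c → a) → (□¬c → □a)):
1. ¬(□(¬c → a) → (□¬c → □a)), 0
2. □(¬c → a), 0   [¬→-rule on 1]
3. ¬(□¬c → □a), 0   [¬→-rule on 1]
4. □¬c, 0   [¬→-rule on 3]
5. ¬□a, 0   [¬→-rule on 3]
6. ¬a, 1   [¬□-rule on 5: fresh world 1, 0R1]
7. ¬c → a, 1   [□-rule on 2 via 0R1]
8. ¬c, 1   [□-rule on 4 via 0R1]
9. a, 1   [→-rule on 7 (branches; this branch)]
Accessibility: 0R1
Branch closes: a and ¬a both at 1.
All branches of the negation close; one closing branch shown above.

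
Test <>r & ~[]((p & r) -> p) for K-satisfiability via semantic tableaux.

1. <>r & ~[]((p & r) -> p), 0
2. <>r, 0
3. ~[]((p & r) -> p), 0
4. r, 1
5. ~((p & r) -> p), 2
6. p & r, 2
7. ~p, 2
8. p, 2
9. r, 2
Accessibility: 0R1, 0R2
Branch closes: p and ~p both at 2.
Every branch closes; the branch above is one of them.

Unsatisfiable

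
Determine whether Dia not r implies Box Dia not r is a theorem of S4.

Invalid (countermodel exists)

Tableau for the negation not (Dia not r implies Box Dia not r):
1. not (Dia not r implies Box Dia not r), w0
2. Dia not r, w0
3. not Box Dia not r, w0
4. not r, w1
5. not Dia not r, w2
6. r, w2
Accessibility: w0Rw0, w0Rw1, w0Rw2, w1Rw1, w2Rw2
The negation has an open branch (countermodel exists).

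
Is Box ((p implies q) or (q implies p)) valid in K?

Tableau for the negation not Box ((p implies q) or (q implies p)):
1. not Box ((p implies q) or (q implies p)), u
2. not ((p implies q) or (q implies p)), v
3. not (p implies q), v
4. not (q implies p), v
5. p, v
6. not q, v
7. q, v
8. not p, v
Accessibility: uRv
Branch closes: q and not q both at v.
All branches of the negation close; one closing branch shown above.

Valid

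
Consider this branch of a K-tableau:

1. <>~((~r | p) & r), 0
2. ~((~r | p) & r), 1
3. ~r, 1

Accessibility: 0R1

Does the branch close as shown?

Not closed

No world carries both an atom and its negation.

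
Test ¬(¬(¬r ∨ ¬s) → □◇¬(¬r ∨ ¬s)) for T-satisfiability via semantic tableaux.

Satisfiable (open branch found)

1. ¬(¬(¬r ∨ ¬s) → □◇¬(¬r ∨ ¬s)), u
2. ¬(¬r ∨ ¬s), u
3. ¬□◇¬(¬r ∨ ¬s), u
4. r, u
5. s, u
6. ¬◇¬(¬r ∨ ¬s), v
7. ¬r ∨ ¬s, v
8. ¬s, v
Accessibility: uRu, uRv, vRv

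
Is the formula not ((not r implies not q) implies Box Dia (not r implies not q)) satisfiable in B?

1. not ((not r implies not q) implies Box Dia (not r implies not q)), 0
2. not r implies not q, 0
3. not Box Dia (not r implies not q), 0
4. not q, 0
5. not Dia (not r implies not q), 1
6. not (not r implies not q), 0
7. not r, 0
8. q, 0
Accessibility: 0R0, 0R1, 1R0, 1R1
Branch closes: q and not q both at 0.
All branches of the tableau close; one closing branch shown above.

Unsatisfiable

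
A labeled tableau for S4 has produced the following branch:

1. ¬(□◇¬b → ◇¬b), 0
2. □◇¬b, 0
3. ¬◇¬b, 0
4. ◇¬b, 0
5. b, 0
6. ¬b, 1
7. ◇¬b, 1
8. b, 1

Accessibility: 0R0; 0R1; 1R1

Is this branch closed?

Both b and ¬b appear at 1.

Closed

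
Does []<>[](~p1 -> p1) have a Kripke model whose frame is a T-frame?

Satisfiable (open branch found)

1. []<>[](~p1 -> p1), 0
2. <>[](~p1 -> p1), 0
3. [](~p1 -> p1), 1
4. <>[](~p1 -> p1), 1
5. ~p1 -> p1, 1
6. p1, 1
7. [](~p1 -> p1), 2
8. ~p1 -> p1, 2
9. p1, 2
Accessibility: 0R0, 0R1, 1R1, 1R2, 2R2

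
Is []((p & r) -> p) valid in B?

Tableau for the negation ~[]((p & r) -> p):
1. ~[]((p & r) -> p), 0
2. ~((p & r) -> p), 1
3. p & r, 1
4. ~p, 1
5. p, 1
6. r, 1
Accessibility: 0R0, 0R1, 1R0, 1R1
Branch closes: p and ~p both at 1.
All branches of the negation close; one closing branch shown above.

Valid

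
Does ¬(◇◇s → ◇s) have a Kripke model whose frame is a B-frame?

Satisfiable

1. ¬(◇◇s → ◇s), w0
2. ◇◇s, w0
3. ¬◇s, w0
4. ¬s, w0
5. ◇s, w1
6. ¬s, w1
7. s, w2
Accessibility: w0Rw0, w0Rw1, w1Rw0, w1Rw1, w1Rw2, w2Rw1, w2Rw2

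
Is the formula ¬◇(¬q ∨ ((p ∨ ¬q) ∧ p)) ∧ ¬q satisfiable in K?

Satisfiable (open branch found)

1. ¬◇(¬q ∨ ((p ∨ ¬q) ∧ p)) ∧ ¬q, u
2. ¬◇(¬q ∨ ((p ∨ ¬q) ∧ p)), u   [∧-rule on 1]
3. ¬q, u   [∧-rule on 1]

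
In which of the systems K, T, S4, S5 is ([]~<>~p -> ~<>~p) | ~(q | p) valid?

T-tableau for the negation ~(([]~<>~p -> ~<>~p) | ~(q | p)):
1. ~(([]~<>~p -> ~<>~p) | ~(q | p)), w0
2. ~([]~<>~p -> ~<>~p), w0   [~|-rule on 1]
3. q | p, w0   [~|-rule on 1]
4. []~<>~p, w0   [~->-rule on 2]
5. <>~p, w0   [~->-rule on 2]
6. ~<>~p, w0   [[]-rule on 4 via w0Rw0]
7. p, w0   [~<>-rule on 6 via w0Rw0]
8. ~p, w1   [<>-rule on 5: fresh world w1, w0Rw1]
9. ~<>~p, w1   [[]-rule on 4 via w0Rw1]
10. p, w1   [~<>-rule on 6 via w0Rw1]
Accessibility: w0Rw0, w0Rw1, w1Rw1
Branch closes: p and ~p both at w1.
Every branch closes (one shown): valid in T, hence also in S4, S5 (every theorem of T is a theorem of S4 and S5).
K-tableau for the negation ~(([]~<>~p -> ~<>~p) | ~(q | p)):
1. ~(([]~<>~p -> ~<>~p) | ~(q | p)), w0
2. ~([]~<>~p -> ~<>~p), w0   [~|-rule on 1]
3. q | p, w0   [~|-rule on 1]
4. []~<>~p, w0   [~->-rule on 2]
5. <>~p, w0   [~->-rule on 2]
6. p, w0   [|-rule on 3 (branches; this branch)]
7. ~p, w1   [<>-rule on 5: fresh world w1, w0Rw1]
8. ~<>~p, w1   [[]-rule on 4 via w0Rw1]
Accessibility: w0Rw1
Complete open branch: countermodel on a K-frame, so not valid in K.

T, S4, S5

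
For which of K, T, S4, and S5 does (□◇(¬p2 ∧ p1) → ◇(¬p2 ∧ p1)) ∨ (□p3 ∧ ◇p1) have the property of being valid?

K-tableau for the negation ¬((□◇(¬p2 ∧ p1) → ◇(¬p2 ∧ p1)) ∨ (□p3 ∧ ◇p1)):
1. ¬((□◇(¬p2 ∧ p1) → ◇(¬p2 ∧ p1)) ∨ (□p3 ∧ ◇p1)), w0
2. ¬(□◇(¬p2 ∧ p1) → ◇(¬p2 ∧ p1)), w0
3. ¬(□p3 ∧ ◇p1), w0
4. □◇(¬p2 ∧ p1), w0
5. ¬◇(¬p2 ∧ p1), w0
6. ¬◇p1, w0
Complete open branch: countermodel on a K-frame, so not valid in K.
T-tableau for the negation ¬((□◇(¬p2 ∧ p1) → ◇(¬p2 ∧ p1)) ∨ (□p3 ∧ ◇p1)):
1. ¬((□◇(¬p2 ∧ p1) → ◇(¬p2 ∧ p1)) ∨ (□p3 ∧ ◇p1)), w0
2. ¬(□◇(¬p2 ∧ p1) → ◇(¬p2 ∧ p1)), w0
3. ¬(□p3 ∧ ◇p1), w0
4. □◇(¬p2 ∧ p1), w0
5. ¬◇(¬p2 ∧ p1), w0
6. ◇(¬p2 ∧ p1), w0
7. ¬(¬p2 ∧ p1), w0
8. ¬◇p1, w0
9. ¬p1, w0
10. ¬p2 ∧ p1, w1
11. ¬p2, w1
12. p1, w1
13. ◇(¬p2 ∧ p1), w1
14. ¬(¬p2 ∧ p1), w1
15. ¬p1, w1
Accessibility: w0Rw0, w0Rw1, w1Rw1
Branch closes: p1 and ¬p1 both at w1.
Every branch closes (one shown): valid in T, hence also in S4, S5 (every theorem of T is a theorem of S4 and S5).

T, S4, S5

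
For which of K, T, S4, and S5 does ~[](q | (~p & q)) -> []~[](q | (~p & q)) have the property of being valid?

S5

S4-tableau for the negation ~(~[](q | (~p & q)) -> []~[](q | (~p & q))):
1. ~(~[](q | (~p & q)) -> []~[](q | (~p & q))), w0
2. ~[](q | (~p & q)), w0
3. ~[]~[](q | (~p & q)), w0
4. ~(q | (~p & q)), w1
5. ~q, w1
6. ~(~p & q), w1
7. [](q | (~p & q)), w2
8. q | (~p & q), w2
9. ~p & q, w2
10. ~p, w2
11. q, w2
Accessibility: w0Rw0, w0Rw1, w0Rw2, w1Rw1, w2Rw2
Complete open branch: countermodel on an S4-frame, so not valid in S4, nor in K, T (the same frame is also a K-frame and a T-frame).
S5-tableau for the negation ~(~[](q | (~p & q)) -> []~[](q | (~p & q))):
1. ~(~[](q | (~p & q)) -> []~[](q | (~p & q))), w0
2. ~[](q | (~p & q)), w0
3. ~[]~[](q | (~p & q)), w0
4. ~(q | (~p & q)), w1
5. ~q, w1
6. ~(~p & q), w1
7. [](q | (~p & q)), w2
8. q | (~p & q), w0
9. q | (~p & q), w1
10. q | (~p & q), w2
11. ~p & q, w0
12. ~p, w0
13. q, w0
14. ~p & q, w1
15. ~p, w1
16. q, w1
Accessibility: w0Rw0, w0Rw1, w0Rw2, w1Rw0, w1Rw1, w1Rw2, w2Rw0, w2Rw1, w2Rw2
Branch closes: q and ~q both at w1.
Every branch closes (one shown): valid in S5.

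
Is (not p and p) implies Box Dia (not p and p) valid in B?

Valid

Tableau for the negation not ((not p and p) implies Box Dia (not p and p)):
1. not ((not p and p) implies Box Dia (not p and p)), 0
2. not p and p, 0
3. not Box Dia (not p and p), 0
4. not p, 0
5. p, 0
Accessibility: 0R0
Branch closes: p and not p both at 0.
Every branch of the negation's tableau closes; the branch above is one of them.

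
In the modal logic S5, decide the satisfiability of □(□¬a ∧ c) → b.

1. □(□¬a ∧ c) → b, u
2. b, u   [→-rule on 1 (branches; this branch)]
Accessibility: uRu

Satisfiable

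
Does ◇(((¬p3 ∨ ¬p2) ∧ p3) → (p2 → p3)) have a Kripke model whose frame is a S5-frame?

1. ◇(((¬p3 ∨ ¬p2) ∧ p3) → (p2 → p3)), w0
2. ((¬p3 ∨ ¬p2) ∧ p3) → (p2 → p3), w1
3. p2 → p3, w1
4. p3, w1
Accessibility: w0Rw0, w0Rw1, w1Rw0, w1Rw1

Satisfiable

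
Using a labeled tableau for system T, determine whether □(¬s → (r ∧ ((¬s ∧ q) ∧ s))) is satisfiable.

1. □(¬s → (r ∧ ((¬s ∧ q) ∧ s))), 0
2. ¬s → (r ∧ ((¬s ∧ q) ∧ s)), 0   [□-rule on 1 via 0R0]
3. s, 0   [→-rule on 2 (branches; this branch)]
Accessibility: 0R0

Yes, satisfiable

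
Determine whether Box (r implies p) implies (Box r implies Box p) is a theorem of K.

Tableau for the negation not (Box (r implies p) implies (Box r implies Box p)):
1. not (Box (r implies p) implies (Box r implies Box p)), w0
2. Box (r implies p), w0
3. not (Box r implies Box p), w0
4. Box r, w0
5. not Box p, w0
6. not p, w1
7. r implies p, w1
8. r, w1
9. p, w1
Accessibility: w0Rw1
Branch closes: p and not p both at w1.
Every branch of the negation's tableau closes; the branch above is one of them.

Valid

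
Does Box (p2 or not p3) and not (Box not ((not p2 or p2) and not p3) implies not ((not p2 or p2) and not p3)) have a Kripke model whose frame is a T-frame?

Unsatisfiable

1. Box (p2 or not p3) and not (Box not ((not p2 or p2) and not p3) implies not ((not p2 or p2) and not p3)), w0
2. Box (p2 or not p3), w0
3. not (Box not ((not p2 or p2) and not p3) implies not ((not p2 or p2) and not p3)), w0
4. Box not ((not p2 or p2) and not p3), w0
5. (not p2 or p2) and not p3, w0
6. not p2 or p2, w0
7. not p3, w0
8. p2 or not p3, w0
9. not ((not p2 or p2) and not p3), w0
10. p2, w0
11. not (not p2 or p2), w0
12. not p2, w0
Accessibility: w0Rw0
Branch closes: p2 and not p2 both at w0.
All branches of the tableau close; one closing branch shown above.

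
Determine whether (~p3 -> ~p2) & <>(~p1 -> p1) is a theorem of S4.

Tableau for the negation ~((~p3 -> ~p2) & <>(~p1 -> p1)):
1. ~((~p3 -> ~p2) & <>(~p1 -> p1)), 0
2. ~<>(~p1 -> p1), 0
3. ~(~p1 -> p1), 0
4. ~p1, 0
Accessibility: 0R0
The negation has an open branch (countermodel exists).

Invalid (countermodel exists)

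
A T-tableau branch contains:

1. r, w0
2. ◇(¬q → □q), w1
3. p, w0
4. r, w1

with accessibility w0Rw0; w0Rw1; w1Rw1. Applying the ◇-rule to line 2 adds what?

a fresh world w2 with w1Rw2, and ¬q → □q at w2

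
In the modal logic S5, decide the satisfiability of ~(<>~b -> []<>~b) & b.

1. ~(<>~b -> []<>~b) & b, w0
2. ~(<>~b -> []<>~b), w0
3. b, w0
4. <>~b, w0
5. ~[]<>~b, w0
6. ~b, w1
7. ~<>~b, w2
8. b, w1
Accessibility: w0Rw0, w0Rw1, w0Rw2, w1Rw0, w1Rw1, w1Rw2, w2Rw0, w2Rw1, w2Rw2
Branch closes: b and ~b both at w1.
Every branch closes; the branch above is one of them.

Unsatisfiable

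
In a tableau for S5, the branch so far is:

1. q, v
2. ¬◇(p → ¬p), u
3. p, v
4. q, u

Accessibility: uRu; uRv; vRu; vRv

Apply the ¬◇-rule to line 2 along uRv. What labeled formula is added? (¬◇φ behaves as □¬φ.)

¬◇φ behaves as □¬φ: propagate the negated body to each accessible world.

¬(p → ¬p), v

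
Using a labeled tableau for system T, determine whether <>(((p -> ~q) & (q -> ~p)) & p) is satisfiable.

Satisfiable

1. <>(((p -> ~q) & (q -> ~p)) & p), w0
2. ((p -> ~q) & (q -> ~p)) & p, w1
3. (p -> ~q) & (q -> ~p), w1
4. p, w1
5. p -> ~q, w1
6. q -> ~p, w1
7. ~q, w1
Accessibility: w0Rw0, w0Rw1, w1Rw1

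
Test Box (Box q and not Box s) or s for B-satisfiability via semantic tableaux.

Satisfiable

1. Box (Box q and not Box s) or s, 0
2. s, 0
Accessibility: 0R0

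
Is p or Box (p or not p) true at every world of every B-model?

Valid

Tableau for the negation not (p or Box (p or not p)):
1. not (p or Box (p or not p)), w0
2. not p, w0
3. not Box (p or not p), w0
4. not (p or not p), w1
5. not p, w1
6. p, w1
Accessibility: w0Rw0, w0Rw1, w1Rw0, w1Rw1
Branch closes: p and not p both at w1.
All branches of the negation close; one closing branch shown above.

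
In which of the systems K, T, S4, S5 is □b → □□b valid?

T-tableau for the negation ¬(□b → □□b):
1. ¬(□b → □□b), w0
2. □b, w0   [¬→-rule on 1]
3. ¬□□b, w0   [¬→-rule on 1]
4. b, w0   [□-rule on 2 via w0Rw0]
5. ¬□b, w1   [¬□-rule on 3: fresh world w1, w0Rw1]
6. b, w1   [□-rule on 2 via w0Rw1]
7. ¬b, w2   [¬□-rule on 5: fresh world w2, w1Rw2]
Accessibility: w0Rw0, w0Rw1, w1Rw1, w1Rw2, w2Rw2
Complete open branch: countermodel on a T-frame, so not valid in T, nor in K (the same frame is also a K-frame).
S4-tableau for the negation ¬(□b → □□b):
1. ¬(□b → □□b), w0
2. □b, w0   [¬→-rule on 1]
3. ¬□□b, w0   [¬→-rule on 1]
4. b, w0   [□-rule on 2 via w0Rw0]
5. ¬□b, w1   [¬□-rule on 3: fresh world w1, w0Rw1]
6. b, w1   [□-rule on 2 via w0Rw1]
7. ¬b, w2   [¬□-rule on 5: fresh world w2, w1Rw2]
8. b, w2   [□-rule on 2 via w0Rw2]
Accessibility: w0Rw0, w0Rw1, w0Rw2, w1Rw1, w1Rw2, w2Rw2
Branch closes: b and ¬b both at w2.
Every branch closes (one shown): valid in S4, hence also in S5 (every theorem of S4 is a theorem of S5).

S4, S5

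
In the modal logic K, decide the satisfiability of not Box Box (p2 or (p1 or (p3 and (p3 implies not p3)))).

Satisfiable

1. not Box Box (p2 or (p1 or (p3 and (p3 implies not p3)))), 0
2. not Box (p2 or (p1 or (p3 and (p3 implies not p3)))), 1   [neg-Box-rule on 1: fresh world 1, 0R1]
3. not (p2 or (p1 or (p3 and (p3 implies not p3)))), 2   [neg-Box-rule on 2: fresh world 2, 1R2]
4. not p2, 2   [neg-or-rule on 3]
5. not (p1 or (p3 and (p3 implies not p3))), 2   [neg-or-rule on 3]
6. not p1, 2   [neg-or-rule on 5]
7. not (p3 and (p3 implies not p3)), 2   [neg-or-rule on 5]
8. not (p3 implies not p3), 2   [neg-and-rule on 7 (branches; this branch)]
9. p3, 2   [neg-implies-rule on 8]
Accessibility: 0R1, 1R2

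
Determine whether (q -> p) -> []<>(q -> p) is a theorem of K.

No, not valid

Tableau for the negation ~((q -> p) -> []<>(q -> p)):
1. ~((q -> p) -> []<>(q -> p)), 0
2. q -> p, 0
3. ~[]<>(q -> p), 0
4. p, 0
5. ~<>(q -> p), 1
Accessibility: 0R1
The negation has an open branch (countermodel exists).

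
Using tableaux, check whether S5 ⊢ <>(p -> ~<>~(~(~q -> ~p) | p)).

Yes, valid

Tableau for the negation ~<>(p -> ~<>~(~(~q -> ~p) | p)):
1. ~<>(p -> ~<>~(~(~q -> ~p) | p)), 0
2. ~(p -> ~<>~(~(~q -> ~p) | p)), 0
3. p, 0
4. <>~(~(~q -> ~p) | p), 0
5. ~(~(~q -> ~p) | p), 1
6. ~q -> ~p, 1
7. ~p, 1
8. ~(p -> ~<>~(~(~q -> ~p) | p)), 1
9. p, 1
10. <>~(~(~q -> ~p) | p), 1
Accessibility: 0R0, 0R1, 1R0, 1R1
Branch closes: p and ~p both at 1.
Every branch of the negation's tableau closes; the branch above is one of them.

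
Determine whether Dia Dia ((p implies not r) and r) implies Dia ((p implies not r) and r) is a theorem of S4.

Tableau for the negation not (Dia Dia ((p implies not r) and r) implies Dia ((p implies not r) and r)):
1. not (Dia Dia ((p implies not r) and r) implies Dia ((p implies not r) and r)), w0
2. Dia Dia ((p implies not r) and r), w0
3. not Dia ((p implies not r) and r), w0
4. not ((p implies not r) and r), w0
5. not (p implies not r), w0
6. p, w0
7. r, w0
8. Dia ((p implies not r) and r), w1
9. not ((p implies not r) and r), w1
10. not (p implies not r), w1
11. p, w1
12. r, w1
13. (p implies not r) and r, w2
14. p implies not r, w2
15. r, w2
16. not ((p implies not r) and r), w2
17. not p, w2
18. not (p implies not r), w2
19. p, w2
Accessibility: w0Rw0, w0Rw1, w0Rw2, w1Rw1, w1Rw2, w2Rw2
Branch closes: p and not p both at w2.
All branches of the negation close; one closing branch shown above.

Valid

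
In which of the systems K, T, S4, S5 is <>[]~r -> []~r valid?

S4-tableau for the negation ~(<>[]~r -> []~r):
1. ~(<>[]~r -> []~r), 0
2. <>[]~r, 0
3. ~[]~r, 0
4. []~r, 1
5. ~r, 1
6. r, 2
Accessibility: 0R0, 0R1, 0R2, 1R1, 2R2
Complete open branch: countermodel on an S4-frame, so not valid in S4, nor in K, T (the same frame is also a K-frame and a T-frame).
S5-tableau for the negation ~(<>[]~r -> []~r):
1. ~(<>[]~r -> []~r), 0
2. <>[]~r, 0
3. ~[]~r, 0
4. []~r, 1
5. ~r, 0
6. ~r, 1
7. r, 2
8. ~r, 2
Accessibility: 0R0, 0R1, 0R2, 1R0, 1R1, 1R2, 2R0, 2R1, 2R2
Branch closes: r and ~r both at 2.
Every branch closes (one shown): valid in S5.

S5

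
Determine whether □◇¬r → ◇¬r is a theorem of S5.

Tableau for the negation ¬(□◇¬r → ◇¬r):
1. ¬(□◇¬r → ◇¬r), w0
2. □◇¬r, w0   [¬→-rule on 1]
3. ¬◇¬r, w0   [¬→-rule on 1]
4. ◇¬r, w0   [□-rule on 2 via w0Rw0]
5. r, w0   [¬◇-rule on 3 via w0Rw0]
6. ¬r, w1   [◇-rule on 4: fresh world w1, w0Rw1]
7. ◇¬r, w1   [□-rule on 2 via w0Rw1]
8. r, w1   [¬◇-rule on 3 via w0Rw1]
Accessibility: w0Rw0, w0Rw1, w1Rw0, w1Rw1
Branch closes: r and ¬r both at w1.
Every branch of the negation's tableau closes; the branch above is one of them.

Valid in S5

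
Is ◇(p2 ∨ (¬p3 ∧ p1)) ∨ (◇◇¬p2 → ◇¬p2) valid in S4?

Tableau for the negation ¬(◇(p2 ∨ (¬p3 ∧ p1)) ∨ (◇◇¬p2 → ◇¬p2)):
1. ¬(◇(p2 ∨ (¬p3 ∧ p1)) ∨ (◇◇¬p2 → ◇¬p2)), w0
2. ¬◇(p2 ∨ (¬p3 ∧ p1)), w0   [¬∨-rule on 1]
3. ¬(◇◇¬p2 → ◇¬p2), w0   [¬∨-rule on 1]
4. ◇◇¬p2, w0   [¬→-rule on 3]
5. ¬◇¬p2, w0   [¬→-rule on 3]
6. ¬(p2 ∨ (¬p3 ∧ p1)), w0   [¬◇-rule on 2 via w0Rw0]
7. ¬p2, w0   [¬∨-rule on 6]
8. ¬(¬p3 ∧ p1), w0   [¬∨-rule on 6]
9. p2, w0   [¬◇-rule on 5 via w0Rw0]
Accessibility: w0Rw0
Branch closes: p2 and ¬p2 both at w0.
All branches of the negation close; one closing branch shown above.

Yes, valid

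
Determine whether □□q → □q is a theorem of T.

Valid

Tableau for the negation ¬(□□q → □q):
1. ¬(□□q → □q), 0
2. □□q, 0
3. ¬□q, 0
4. □q, 0
5. q, 0
6. ¬q, 1
7. □q, 1
8. q, 1
Accessibility: 0R0, 0R1, 1R1
Branch closes: q and ¬q both at 1.
Every branch of the negation's tableau closes; the branch above is one of them.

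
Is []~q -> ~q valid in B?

Valid

Tableau for the negation ~([]~q -> ~q):
1. ~([]~q -> ~q), u
2. []~q, u   [~->-rule on 1]
3. q, u   [~->-rule on 1]
4. ~q, u   [[]-rule on 2 via uRu]
Accessibility: uRu
Branch closes: q and ~q both at u.
Every branch of the negation's tableau closes; the branch above is one of them.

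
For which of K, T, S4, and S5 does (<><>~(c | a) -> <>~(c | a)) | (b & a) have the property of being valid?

S4, S5

S4-tableau for the negation ~((<><>~(c | a) -> <>~(c | a)) | (b & a)):
1. ~((<><>~(c | a) -> <>~(c | a)) | (b & a)), u
2. ~(<><>~(c | a) -> <>~(c | a)), u   [~|-rule on 1]
3. ~(b & a), u   [~|-rule on 1]
4. <><>~(c | a), u   [~->-rule on 2]
5. ~<>~(c | a), u   [~->-rule on 2]
6. c | a, u   [~<>-rule on 5 via uRu]
7. ~a, u   [~&-rule on 3 (branches; this branch)]
8. c, u   [|-rule on 6 (branches; this branch)]
9. <>~(c | a), v   [<>-rule on 4: fresh world v, uRv]
10. c | a, v   [~<>-rule on 5 via uRv]
11. a, v   [|-rule on 10 (branches; this branch)]
12. ~(c | a), w   [<>-rule on 9: fresh world w, vRw]
13. ~c, w   [~|-rule on 12]
14. ~a, w   [~|-rule on 12]
15. c | a, w   [~<>-rule on 5 via uRw]
16. a, w   [|-rule on 15 (branches; this branch)]
Accessibility: uRu, uRv, uRw, vRv, vRw, wRw
Branch closes: a and ~a both at w.
Every branch closes (one shown): valid in S4, hence also in S5 (every theorem of S4 is a theorem of S5).
T-tableau for the negation ~((<><>~(c | a) -> <>~(c | a)) | (b & a)):
1. ~((<><>~(c | a) -> <>~(c | a)) | (b & a)), u
2. ~(<><>~(c | a) -> <>~(c | a)), u   [~|-rule on 1]
3. ~(b & a), u   [~|-rule on 1]
4. <><>~(c | a), u   [~->-rule on 2]
5. ~<>~(c | a), u   [~->-rule on 2]
6. c | a, u   [~<>-rule on 5 via uRu]
7. ~a, u   [~&-rule on 3 (branches; this branch)]
8. c, u   [|-rule on 6 (branches; this branch)]
9. <>~(c | a), v   [<>-rule on 4: fresh world v, uRv]
10. c | a, v   [~<>-rule on 5 via uRv]
11. a, v   [|-rule on 10 (branches; this branch)]
12. ~(c | a), w   [<>-rule on 9: fresh world w, vRw]
13. ~c, w   [~|-rule on 12]
14. ~a, w   [~|-rule on 12]
Accessibility: uRu, uRv, vRv, vRw, wRw
Complete open branch: countermodel on a T-frame, so not valid in T, nor in K (the same frame is also a K-frame).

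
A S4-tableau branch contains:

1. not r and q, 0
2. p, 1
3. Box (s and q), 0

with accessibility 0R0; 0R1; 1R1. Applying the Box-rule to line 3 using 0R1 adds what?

s and q, 1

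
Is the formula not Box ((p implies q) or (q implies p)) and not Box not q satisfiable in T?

No, unsatisfiable

1. not Box ((p implies q) or (q implies p)) and not Box not q, w0
2. not Box ((p implies q) or (q implies p)), w0
3. not Box not q, w0
4. not ((p implies q) or (q implies p)), w1
5. not (p implies q), w1
6. not (q implies p), w1
7. p, w1
8. not q, w1
9. q, w1
10. not p, w1
Accessibility: w0Rw0, w0Rw1, w1Rw1
Branch closes: q and not q both at w1.
All branches of the tableau close; one closing branch shown above.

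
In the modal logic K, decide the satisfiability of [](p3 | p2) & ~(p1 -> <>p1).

1. [](p3 | p2) & ~(p1 -> <>p1), u
2. [](p3 | p2), u
3. ~(p1 -> <>p1), u
4. p1, u
5. ~<>p1, u

Satisfiable (open branch found)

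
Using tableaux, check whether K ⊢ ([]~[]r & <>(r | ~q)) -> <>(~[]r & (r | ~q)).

Valid

Tableau for the negation ~(([]~[]r & <>(r | ~q)) -> <>(~[]r & (r | ~q))):
1. ~(([]~[]r & <>(r | ~q)) -> <>(~[]r & (r | ~q))), u
2. []~[]r & <>(r | ~q), u
3. ~<>(~[]r & (r | ~q)), u
4. []~[]r, u
5. <>(r | ~q), u
6. r | ~q, v
7. ~(~[]r & (r | ~q)), v
8. ~[]r, v
9. ~q, v
10. []r, v
11. ~r, w
12. r, w
Accessibility: uRv, vRw
Branch closes: r and ~r both at w.
Every branch of the negation's tableau closes; the branch above is one of them.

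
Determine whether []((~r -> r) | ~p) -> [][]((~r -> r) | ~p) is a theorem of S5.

Valid in S5

Tableau for the negation ~([]((~r -> r) | ~p) -> [][]((~r -> r) | ~p)):
1. ~([]((~r -> r) | ~p) -> [][]((~r -> r) | ~p)), w0
2. []((~r -> r) | ~p), w0
3. ~[][]((~r -> r) | ~p), w0
4. (~r -> r) | ~p, w0
5. ~r -> r, w0
6. r, w0
7. ~[]((~r -> r) | ~p), w1
8. (~r -> r) | ~p, w1
9. ~r -> r, w1
10. r, w1
11. ~((~r -> r) | ~p), w2
12. ~(~r -> r), w2
13. p, w2
14. ~r, w2
15. (~r -> r) | ~p, w2
16. ~r -> r, w2
17. r, w2
Accessibility: w0Rw0, w0Rw1, w0Rw2, w1Rw0, w1Rw1, w1Rw2, w2Rw0, w2Rw1, w2Rw2
Branch closes: r and ~r both at w2.
Every branch of the negation's tableau closes; the branch above is one of them.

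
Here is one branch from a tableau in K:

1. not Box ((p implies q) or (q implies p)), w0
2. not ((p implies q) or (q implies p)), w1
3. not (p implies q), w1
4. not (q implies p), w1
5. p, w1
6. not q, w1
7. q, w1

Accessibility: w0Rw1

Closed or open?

Both q and not q appear at w1.

Yes, closed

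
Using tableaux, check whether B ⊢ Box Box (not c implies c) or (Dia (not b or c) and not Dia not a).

No, not valid

Tableau for the negation not (Box Box (not c implies c) or (Dia (not b or c) and not Dia not a)):
1. not (Box Box (not c implies c) or (Dia (not b or c) and not Dia not a)), 0
2. not Box Box (not c implies c), 0
3. not (Dia (not b or c) and not Dia not a), 0
4. Dia not a, 0
5. not Box (not c implies c), 1
6. not a, 2
7. not (not c implies c), 3
8. not c, 3
Accessibility: 0R0, 0R1, 0R2, 1R0, 1R1, 1R3, 2R0, 2R2, 3R1, 3R3
The negation has an open branch (countermodel exists).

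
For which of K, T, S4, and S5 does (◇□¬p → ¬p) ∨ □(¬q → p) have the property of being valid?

S5

S5-tableau for the negation ¬((◇□¬p → ¬p) ∨ □(¬q → p)):
1. ¬((◇□¬p → ¬p) ∨ □(¬q → p)), 0
2. ¬(◇□¬p → ¬p), 0
3. ¬□(¬q → p), 0
4. ◇□¬p, 0
5. p, 0
6. ¬(¬q → p), 1
7. ¬q, 1
8. ¬p, 1
9. □¬p, 2
10. ¬p, 0
Accessibility: 0R0, 0R1, 0R2, 1R0, 1R1, 1R2, 2R0, 2R1, 2R2
Branch closes: p and ¬p both at 0.
Every branch closes (one shown): valid in S5.
S4-tableau for the negation ¬((◇□¬p → ¬p) ∨ □(¬q → p)):
1. ¬((◇□¬p → ¬p) ∨ □(¬q → p)), 0
2. ¬(◇□¬p → ¬p), 0
3. ¬□(¬q → p), 0
4. ◇□¬p, 0
5. p, 0
6. ¬(¬q → p), 1
7. ¬q, 1
8. ¬p, 1
9. □¬p, 2
10. ¬p, 2
Accessibility: 0R0, 0R1, 0R2, 1R1, 2R2
Complete open branch: countermodel on an S4-frame, so not valid in S4, nor in K, T (the same frame is also a K-frame and a T-frame).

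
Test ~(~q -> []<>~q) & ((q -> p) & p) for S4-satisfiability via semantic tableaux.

Yes, satisfiable

1. ~(~q -> []<>~q) & ((q -> p) & p), w0
2. ~(~q -> []<>~q), w0
3. (q -> p) & p, w0
4. ~q, w0
5. ~[]<>~q, w0
6. q -> p, w0
7. p, w0
8. ~<>~q, w1
9. q, w1
Accessibility: w0Rw0, w0Rw1, w1Rw1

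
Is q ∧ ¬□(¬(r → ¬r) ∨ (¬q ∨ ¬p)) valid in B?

Not valid

Tableau for the negation ¬(q ∧ ¬□(¬(r → ¬r) ∨ (¬q ∨ ¬p))):
1. ¬(q ∧ ¬□(¬(r → ¬r) ∨ (¬q ∨ ¬p))), w0
2. □(¬(r → ¬r) ∨ (¬q ∨ ¬p)), w0
3. ¬(r → ¬r) ∨ (¬q ∨ ¬p), w0
4. ¬q ∨ ¬p, w0
5. ¬p, w0
Accessibility: w0Rw0
The negation has an open branch (countermodel exists).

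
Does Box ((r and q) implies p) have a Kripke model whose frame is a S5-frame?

1. Box ((r and q) implies p), 0
2. (r and q) implies p, 0
3. p, 0
Accessibility: 0R0

Satisfiable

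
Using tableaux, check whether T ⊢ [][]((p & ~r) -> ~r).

Tableau for the negation ~[][]((p & ~r) -> ~r):
1. ~[][]((p & ~r) -> ~r), w0
2. ~[]((p & ~r) -> ~r), w1   [~[]-rule on 1: fresh world w1, w0Rw1]
3. ~((p & ~r) -> ~r), w2   [~[]-rule on 2: fresh world w2, w1Rw2]
4. p & ~r, w2   [~->-rule on 3]
5. r, w2   [~->-rule on 3]
6. p, w2   [&-rule on 4]
7. ~r, w2   [&-rule on 4]
Accessibility: w0Rw0, w0Rw1, w1Rw1, w1Rw2, w2Rw2
Branch closes: r and ~r both at w2.
All branches of the negation close; one closing branch shown above.

Valid in T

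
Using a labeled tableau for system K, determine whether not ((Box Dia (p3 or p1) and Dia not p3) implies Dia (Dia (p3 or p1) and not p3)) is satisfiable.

1. not ((Box Dia (p3 or p1) and Dia not p3) implies Dia (Dia (p3 or p1) and not p3)), u
2. Box Dia (p3 or p1) and Dia not p3, u
3. not Dia (Dia (p3 or p1) and not p3), u
4. Box Dia (p3 or p1), u
5. Dia not p3, u
6. not p3, v
7. not (Dia (p3 or p1) and not p3), v
8. Dia (p3 or p1), v
9. not Dia (p3 or p1), v
10. p3 or p1, w
11. not (p3 or p1), w
12. not p3, w
13. not p1, w
14. p1, w
Accessibility: uRv, vRw
Branch closes: p1 and not p1 both at w.
(One branch shown.) All branches close.

Unsatisfiable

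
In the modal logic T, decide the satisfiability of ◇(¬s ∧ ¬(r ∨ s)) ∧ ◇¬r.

Satisfiable

1. ◇(¬s ∧ ¬(r ∨ s)) ∧ ◇¬r, u
2. ◇(¬s ∧ ¬(r ∨ s)), u   [∧-rule on 1]
3. ◇¬r, u   [∧-rule on 1]
4. ¬s ∧ ¬(r ∨ s), v   [◇-rule on 2: fresh world v, uRv]
5. ¬s, v   [∧-rule on 4]
6. ¬(r ∨ s), v   [∧-rule on 4]
7. ¬r, v   [¬∨-rule on 6]
8. ¬r, w   [◇-rule on 3: fresh world w, uRw]
Accessibility: uRu, uRv, uRw, vRv, wRw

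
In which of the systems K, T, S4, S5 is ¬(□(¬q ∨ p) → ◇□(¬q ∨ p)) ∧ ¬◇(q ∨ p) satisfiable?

T-tableau for the formula:
1. ¬(□(¬q ∨ p) → ◇□(¬q ∨ p)) ∧ ¬◇(q ∨ p), w0
2. ¬(□(¬q ∨ p) → ◇□(¬q ∨ p)), w0   [∧-rule on 1]
3. ¬◇(q ∨ p), w0   [∧-rule on 1]
4. □(¬q ∨ p), w0   [¬→-rule on 2]
5. ¬◇□(¬q ∨ p), w0   [¬→-rule on 2]
6. ¬(q ∨ p), w0   [¬◇-rule on 3 via w0Rw0]
7. ¬q, w0   [¬∨-rule on 6]
8. ¬p, w0   [¬∨-rule on 6]
9. ¬q ∨ p, w0   [□-rule on 4 via w0Rw0]
10. ¬□(¬q ∨ p), w0   [¬◇-rule on 5 via w0Rw0]
11. ¬(¬q ∨ p), w1   [¬□-rule on 10: fresh world w1, w0Rw1]
12. q, w1   [¬∨-rule on 11]
13. ¬p, w1   [¬∨-rule on 11]
14. ¬(q ∨ p), w1   [¬◇-rule on 3 via w0Rw1]
15. ¬q, w1   [¬∨-rule on 14]
Accessibility: w0Rw0, w0Rw1, w1Rw1
Branch closes: q and ¬q both at w1.
Every branch closes (one shown): unsatisfiable in T, hence also in S4, S5 (every S4/S5-frame is a T-frame).
K-tableau for the formula:
1. ¬(□(¬q ∨ p) → ◇□(¬q ∨ p)) ∧ ¬◇(q ∨ p), w0
2. ¬(□(¬q ∨ p) → ◇□(¬q ∨ p)), w0   [∧-rule on 1]
3. ¬◇(q ∨ p), w0   [∧-rule on 1]
4. □(¬q ∨ p), w0   [¬→-rule on 2]
5. ¬◇□(¬q ∨ p), w0   [¬→-rule on 2]
Complete open branch: satisfiable in K.

K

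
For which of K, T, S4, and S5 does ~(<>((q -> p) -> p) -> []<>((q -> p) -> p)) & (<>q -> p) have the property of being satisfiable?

S5-tableau for the formula:
1. ~(<>((q -> p) -> p) -> []<>((q -> p) -> p)) & (<>q -> p), w0
2. ~(<>((q -> p) -> p) -> []<>((q -> p) -> p)), w0
3. <>q -> p, w0
4. <>((q -> p) -> p), w0
5. ~[]<>((q -> p) -> p), w0
6. ~<>q, w0
7. ~q, w0
8. (q -> p) -> p, w1
9. ~q, w1
10. p, w1
11. ~<>((q -> p) -> p), w2
12. ~q, w2
13. ~((q -> p) -> p), w0
14. q -> p, w0
15. ~p, w0
16. ~((q -> p) -> p), w1
17. q -> p, w1
18. ~p, w1
Accessibility: w0Rw0, w0Rw1, w0Rw2, w1Rw0, w1Rw1, w1Rw2, w2Rw0, w2Rw1, w2Rw2
Branch closes: p and ~p both at w1.
Every branch closes (one shown): unsatisfiable in S5.
S4-tableau for the formula:
1. ~(<>((q -> p) -> p) -> []<>((q -> p) -> p)) & (<>q -> p), w0
2. ~(<>((q -> p) -> p) -> []<>((q -> p) -> p)), w0
3. <>q -> p, w0
4. <>((q -> p) -> p), w0
5. ~[]<>((q -> p) -> p), w0
6. p, w0
7. (q -> p) -> p, w1
8. p, w1
9. ~<>((q -> p) -> p), w2
10. ~((q -> p) -> p), w2
11. q -> p, w2
12. ~p, w2
13. ~q, w2
Accessibility: w0Rw0, w0Rw1, w0Rw2, w1Rw1, w2Rw2
Complete open branch: satisfiable in S4, hence also in K, T (this S4-model is also a K-model and a T-model).

K, T, S4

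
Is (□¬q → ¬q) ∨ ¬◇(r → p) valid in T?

Tableau for the negation ¬((□¬q → ¬q) ∨ ¬◇(r → p)):
1. ¬((□¬q → ¬q) ∨ ¬◇(r → p)), u
2. ¬(□¬q → ¬q), u   [¬∨-rule on 1]
3. ◇(r → p), u   [¬∨-rule on 1]
4. □¬q, u   [¬→-rule on 2]
5. q, u   [¬→-rule on 2]
6. ¬q, u   [□-rule on 4 via uRu]
Accessibility: uRu
Branch closes: q and ¬q both at u.
Every branch of the negation's tableau closes; the branch above is one of them.

Yes, valid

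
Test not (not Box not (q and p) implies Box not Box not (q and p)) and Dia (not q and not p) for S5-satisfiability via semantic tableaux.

No, unsatisfiable

1. not (not Box not (q and p) implies Box not Box not (q and p)) and Dia (not q and not p), w0
2. not (not Box not (q and p) implies Box not Box not (q and p)), w0
3. Dia (not q and not p), w0
4. not Box not (q and p), w0
5. not Box not Box not (q and p), w0
6. not q and not p, w1
7. not q, w1
8. not p, w1
9. q and p, w2
10. q, w2
11. p, w2
12. Box not (q and p), w3
13. not (q and p), w0
14. not (q and p), w1
15. not (q and p), w2
16. not (q and p), w3
17. not p, w0
18. not p, w2
Accessibility: w0Rw0, w0Rw1, w0Rw2, w0Rw3, w1Rw0, w1Rw1, w1Rw2, w1Rw3, w2Rw0, w2Rw1, w2Rw2, w2Rw3, w3Rw0, w3Rw1, w3Rw2, w3Rw3
Branch closes: p and not p both at w2.
Every branch closes; the branch above is one of them.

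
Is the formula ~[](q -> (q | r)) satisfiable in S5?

Unsatisfiable (every branch closes)

1. ~[](q -> (q | r)), 0
2. ~(q -> (q | r)), 1
3. q, 1
4. ~(q | r), 1
5. ~q, 1
6. ~r, 1
Accessibility: 0R0, 0R1, 1R0, 1R1
Branch closes: q and ~q both at 1.
Every branch closes; the branch above is one of them.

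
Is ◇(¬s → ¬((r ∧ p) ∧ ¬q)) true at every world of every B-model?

Tableau for the negation ¬◇(¬s → ¬((r ∧ p) ∧ ¬q)):
1. ¬◇(¬s → ¬((r ∧ p) ∧ ¬q)), w0
2. ¬(¬s → ¬((r ∧ p) ∧ ¬q)), w0
3. ¬s, w0
4. (r ∧ p) ∧ ¬q, w0
5. r ∧ p, w0
6. ¬q, w0
7. r, w0
8. p, w0
Accessibility: w0Rw0
The negation has an open branch (countermodel exists).

No, not valid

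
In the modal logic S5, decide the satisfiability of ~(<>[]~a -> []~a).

1. ~(<>[]~a -> []~a), u
2. <>[]~a, u   [~->-rule on 1]
3. ~[]~a, u   [~->-rule on 1]
4. []~a, v   [<>-rule on 2: fresh world v, uRv]
5. ~a, u   [[]-rule on 4 via vRu]
6. ~a, v   [[]-rule on 4 via vRv]
7. a, w   [~[]-rule on 3: fresh world w, uRw]
8. ~a, w   [[]-rule on 4 via vRw]
Accessibility: uRu, uRv, uRw, vRu, vRv, vRw, wRu, wRv, wRw
Branch closes: a and ~a both at w.
All branches of the tableau close; one closing branch shown above.

Unsatisfiable (every branch closes)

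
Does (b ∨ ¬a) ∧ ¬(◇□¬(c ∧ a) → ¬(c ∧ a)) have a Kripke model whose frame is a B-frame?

1. (b ∨ ¬a) ∧ ¬(◇□¬(c ∧ a) → ¬(c ∧ a)), 0
2. b ∨ ¬a, 0   [∧-rule on 1]
3. ¬(◇□¬(c ∧ a) → ¬(c ∧ a)), 0   [∧-rule on 1]
4. ◇□¬(c ∧ a), 0   [¬→-rule on 3]
5. c ∧ a, 0   [¬→-rule on 3]
6. c, 0   [∧-rule on 5]
7. a, 0   [∧-rule on 5]
8. b, 0   [∨-rule on 2 (branches; this branch)]
9. □¬(c ∧ a), 1   [◇-rule on 4: fresh world 1, 0R1]
10. ¬(c ∧ a), 0   [□-rule on 9 via 1R0]
11. ¬(c ∧ a), 1   [□-rule on 9 via 1R1]
12. ¬a, 0   [¬∧-rule on 10 (branches; this branch)]
Accessibility: 0R0, 0R1, 1R0, 1R1
Branch closes: a and ¬a both at 0.
Every branch closes; the branch above is one of them.

No, unsatisfiable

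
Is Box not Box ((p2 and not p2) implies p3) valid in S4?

Tableau for the negation not Box not Box ((p2 and not p2) implies p3):
1. not Box not Box ((p2 and not p2) implies p3), w0
2. Box ((p2 and not p2) implies p3), w1   [neg-Box-rule on 1: fresh world w1, w0Rw1]
3. (p2 and not p2) implies p3, w1   [Box-rule on 2 via w1Rw1]
4. p3, w1   [implies-rule on 3 (branches; this branch)]
Accessibility: w0Rw0, w0Rw1, w1Rw1
The negation has an open branch (countermodel exists).

Not valid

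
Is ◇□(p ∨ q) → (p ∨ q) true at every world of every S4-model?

Tableau for the negation ¬(◇□(p ∨ q) → (p ∨ q)):
1. ¬(◇□(p ∨ q) → (p ∨ q)), 0
2. ◇□(p ∨ q), 0
3. ¬(p ∨ q), 0
4. ¬p, 0
5. ¬q, 0
6. □(p ∨ q), 1
7. p ∨ q, 1
8. q, 1
Accessibility: 0R0, 0R1, 1R1
The negation has an open branch (countermodel exists).

No, not valid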